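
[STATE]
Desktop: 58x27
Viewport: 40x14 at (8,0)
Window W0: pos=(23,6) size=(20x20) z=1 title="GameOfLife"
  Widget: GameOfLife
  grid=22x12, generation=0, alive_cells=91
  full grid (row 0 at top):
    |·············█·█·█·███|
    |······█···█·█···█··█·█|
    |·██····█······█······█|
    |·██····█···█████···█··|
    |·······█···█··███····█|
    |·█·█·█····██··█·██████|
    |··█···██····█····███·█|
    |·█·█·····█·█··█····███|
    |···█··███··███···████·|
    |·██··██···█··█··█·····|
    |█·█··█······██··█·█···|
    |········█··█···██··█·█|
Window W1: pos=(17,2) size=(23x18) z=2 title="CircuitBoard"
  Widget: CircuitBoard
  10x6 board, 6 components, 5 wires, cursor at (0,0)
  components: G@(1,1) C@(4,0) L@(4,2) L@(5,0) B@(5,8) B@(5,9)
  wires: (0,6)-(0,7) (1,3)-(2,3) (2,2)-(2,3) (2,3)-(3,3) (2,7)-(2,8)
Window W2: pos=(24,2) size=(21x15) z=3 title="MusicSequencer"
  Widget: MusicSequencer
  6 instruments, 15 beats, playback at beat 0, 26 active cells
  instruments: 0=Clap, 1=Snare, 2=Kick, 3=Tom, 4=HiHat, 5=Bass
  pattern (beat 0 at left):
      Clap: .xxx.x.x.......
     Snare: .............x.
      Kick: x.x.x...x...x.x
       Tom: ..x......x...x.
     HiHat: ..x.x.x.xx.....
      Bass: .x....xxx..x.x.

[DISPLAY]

                                        
                                        
         ┏━━━━━━┏━━━━━━━━━━━━━━━━━━━┓   
         ┃ Circu┃ MusicSequencer    ┃   
         ┠──────┠───────────────────┨   
         ┃   0 1┃      ▼123456789012┃   
         ┃0  [.]┃  Clap·███·█·█·····┃   
         ┃      ┃ Snare·············┃   
         ┃1     ┃  Kick█·█·█···█···█┃   
         ┃      ┃   Tom··█······█···┃   
         ┃2     ┃ HiHat··█·█·█·██···┃   
         ┃      ┃  Bass·█····███··█·┃   
         ┃3     ┃                   ┃   
         ┃      ┃                   ┃   


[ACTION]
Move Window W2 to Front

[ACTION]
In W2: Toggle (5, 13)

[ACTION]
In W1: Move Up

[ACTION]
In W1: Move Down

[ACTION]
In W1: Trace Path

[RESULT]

                                        
                                        
         ┏━━━━━━┏━━━━━━━━━━━━━━━━━━━┓   
         ┃ Circu┃ MusicSequencer    ┃   
         ┠──────┠───────────────────┨   
         ┃   0 1┃      ▼123456789012┃   
         ┃0     ┃  Clap·███·█·█·····┃   
         ┃      ┃ Snare·············┃   
         ┃1  [.]┃  Kick█·█·█···█···█┃   
         ┃      ┃   Tom··█······█···┃   
         ┃2     ┃ HiHat··█·█·█·██···┃   
         ┃      ┃  Bass·█····███··█·┃   
         ┃3     ┃                   ┃   
         ┃      ┃                   ┃   


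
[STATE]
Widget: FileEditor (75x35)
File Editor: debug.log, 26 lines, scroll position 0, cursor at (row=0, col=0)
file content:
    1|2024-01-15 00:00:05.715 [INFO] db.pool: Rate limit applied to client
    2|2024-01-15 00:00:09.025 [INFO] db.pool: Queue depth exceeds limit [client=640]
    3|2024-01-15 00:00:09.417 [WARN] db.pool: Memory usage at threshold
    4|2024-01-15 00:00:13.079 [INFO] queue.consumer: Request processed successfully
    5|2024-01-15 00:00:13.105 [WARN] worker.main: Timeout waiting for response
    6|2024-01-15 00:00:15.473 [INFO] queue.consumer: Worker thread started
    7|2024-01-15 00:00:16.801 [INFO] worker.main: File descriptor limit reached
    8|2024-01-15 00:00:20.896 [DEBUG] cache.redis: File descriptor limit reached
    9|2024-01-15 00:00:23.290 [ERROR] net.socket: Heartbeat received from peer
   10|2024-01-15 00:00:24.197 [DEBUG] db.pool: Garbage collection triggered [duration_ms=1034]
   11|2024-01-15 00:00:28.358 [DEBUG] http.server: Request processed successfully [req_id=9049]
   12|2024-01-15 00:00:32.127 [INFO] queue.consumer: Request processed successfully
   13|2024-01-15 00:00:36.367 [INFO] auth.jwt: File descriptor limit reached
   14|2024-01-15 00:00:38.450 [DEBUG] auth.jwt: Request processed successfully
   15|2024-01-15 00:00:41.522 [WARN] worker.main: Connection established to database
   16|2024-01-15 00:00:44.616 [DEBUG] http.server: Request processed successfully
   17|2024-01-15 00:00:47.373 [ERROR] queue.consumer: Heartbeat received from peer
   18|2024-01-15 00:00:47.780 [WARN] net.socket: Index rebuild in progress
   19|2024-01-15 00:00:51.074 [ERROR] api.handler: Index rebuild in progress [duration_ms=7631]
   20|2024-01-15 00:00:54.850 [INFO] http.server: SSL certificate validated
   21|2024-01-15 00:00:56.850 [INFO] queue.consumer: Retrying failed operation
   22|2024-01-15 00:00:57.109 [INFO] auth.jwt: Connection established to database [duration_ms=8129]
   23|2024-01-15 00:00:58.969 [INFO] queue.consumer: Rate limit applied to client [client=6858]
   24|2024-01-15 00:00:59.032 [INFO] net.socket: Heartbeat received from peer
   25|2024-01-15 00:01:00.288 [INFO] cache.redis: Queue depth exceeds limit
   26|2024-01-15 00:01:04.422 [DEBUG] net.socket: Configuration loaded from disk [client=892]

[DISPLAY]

█024-01-15 00:00:05.715 [INFO] db.pool: Rate limit applied to client      ▲
2024-01-15 00:00:09.025 [INFO] db.pool: Queue depth exceeds limit [client=█
2024-01-15 00:00:09.417 [WARN] db.pool: Memory usage at threshold         ░
2024-01-15 00:00:13.079 [INFO] queue.consumer: Request processed successfu░
2024-01-15 00:00:13.105 [WARN] worker.main: Timeout waiting for response  ░
2024-01-15 00:00:15.473 [INFO] queue.consumer: Worker thread started      ░
2024-01-15 00:00:16.801 [INFO] worker.main: File descriptor limit reached ░
2024-01-15 00:00:20.896 [DEBUG] cache.redis: File descriptor limit reached░
2024-01-15 00:00:23.290 [ERROR] net.socket: Heartbeat received from peer  ░
2024-01-15 00:00:24.197 [DEBUG] db.pool: Garbage collection triggered [dur░
2024-01-15 00:00:28.358 [DEBUG] http.server: Request processed successfull░
2024-01-15 00:00:32.127 [INFO] queue.consumer: Request processed successfu░
2024-01-15 00:00:36.367 [INFO] auth.jwt: File descriptor limit reached    ░
2024-01-15 00:00:38.450 [DEBUG] auth.jwt: Request processed successfully  ░
2024-01-15 00:00:41.522 [WARN] worker.main: Connection established to data░
2024-01-15 00:00:44.616 [DEBUG] http.server: Request processed successfull░
2024-01-15 00:00:47.373 [ERROR] queue.consumer: Heartbeat received from pe░
2024-01-15 00:00:47.780 [WARN] net.socket: Index rebuild in progress      ░
2024-01-15 00:00:51.074 [ERROR] api.handler: Index rebuild in progress [du░
2024-01-15 00:00:54.850 [INFO] http.server: SSL certificate validated     ░
2024-01-15 00:00:56.850 [INFO] queue.consumer: Retrying failed operation  ░
2024-01-15 00:00:57.109 [INFO] auth.jwt: Connection established to databas░
2024-01-15 00:00:58.969 [INFO] queue.consumer: Rate limit applied to clien░
2024-01-15 00:00:59.032 [INFO] net.socket: Heartbeat received from peer   ░
2024-01-15 00:01:00.288 [INFO] cache.redis: Queue depth exceeds limit     ░
2024-01-15 00:01:04.422 [DEBUG] net.socket: Configuration loaded from disk░
                                                                          ░
                                                                          ░
                                                                          ░
                                                                          ░
                                                                          ░
                                                                          ░
                                                                          ░
                                                                          ░
                                                                          ▼


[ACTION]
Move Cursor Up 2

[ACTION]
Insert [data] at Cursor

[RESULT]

data█024-01-15 00:00:05.715 [INFO] db.pool: Rate limit applied to client  ▲
2024-01-15 00:00:09.025 [INFO] db.pool: Queue depth exceeds limit [client=█
2024-01-15 00:00:09.417 [WARN] db.pool: Memory usage at threshold         ░
2024-01-15 00:00:13.079 [INFO] queue.consumer: Request processed successfu░
2024-01-15 00:00:13.105 [WARN] worker.main: Timeout waiting for response  ░
2024-01-15 00:00:15.473 [INFO] queue.consumer: Worker thread started      ░
2024-01-15 00:00:16.801 [INFO] worker.main: File descriptor limit reached ░
2024-01-15 00:00:20.896 [DEBUG] cache.redis: File descriptor limit reached░
2024-01-15 00:00:23.290 [ERROR] net.socket: Heartbeat received from peer  ░
2024-01-15 00:00:24.197 [DEBUG] db.pool: Garbage collection triggered [dur░
2024-01-15 00:00:28.358 [DEBUG] http.server: Request processed successfull░
2024-01-15 00:00:32.127 [INFO] queue.consumer: Request processed successfu░
2024-01-15 00:00:36.367 [INFO] auth.jwt: File descriptor limit reached    ░
2024-01-15 00:00:38.450 [DEBUG] auth.jwt: Request processed successfully  ░
2024-01-15 00:00:41.522 [WARN] worker.main: Connection established to data░
2024-01-15 00:00:44.616 [DEBUG] http.server: Request processed successfull░
2024-01-15 00:00:47.373 [ERROR] queue.consumer: Heartbeat received from pe░
2024-01-15 00:00:47.780 [WARN] net.socket: Index rebuild in progress      ░
2024-01-15 00:00:51.074 [ERROR] api.handler: Index rebuild in progress [du░
2024-01-15 00:00:54.850 [INFO] http.server: SSL certificate validated     ░
2024-01-15 00:00:56.850 [INFO] queue.consumer: Retrying failed operation  ░
2024-01-15 00:00:57.109 [INFO] auth.jwt: Connection established to databas░
2024-01-15 00:00:58.969 [INFO] queue.consumer: Rate limit applied to clien░
2024-01-15 00:00:59.032 [INFO] net.socket: Heartbeat received from peer   ░
2024-01-15 00:01:00.288 [INFO] cache.redis: Queue depth exceeds limit     ░
2024-01-15 00:01:04.422 [DEBUG] net.socket: Configuration loaded from disk░
                                                                          ░
                                                                          ░
                                                                          ░
                                                                          ░
                                                                          ░
                                                                          ░
                                                                          ░
                                                                          ░
                                                                          ▼


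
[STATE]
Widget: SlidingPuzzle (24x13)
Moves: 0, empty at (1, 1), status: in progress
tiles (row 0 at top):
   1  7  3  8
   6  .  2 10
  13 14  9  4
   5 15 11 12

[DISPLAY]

┌────┬────┬────┬────┐   
│  1 │  7 │  3 │  8 │   
├────┼────┼────┼────┤   
│  6 │    │  2 │ 10 │   
├────┼────┼────┼────┤   
│ 13 │ 14 │  9 │  4 │   
├────┼────┼────┼────┤   
│  5 │ 15 │ 11 │ 12 │   
└────┴────┴────┴────┘   
Moves: 0                
                        
                        
                        


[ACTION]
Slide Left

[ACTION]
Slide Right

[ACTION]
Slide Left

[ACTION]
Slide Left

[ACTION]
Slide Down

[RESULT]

┌────┬────┬────┬────┐   
│  1 │  7 │  3 │    │   
├────┼────┼────┼────┤   
│  6 │  2 │ 10 │  8 │   
├────┼────┼────┼────┤   
│ 13 │ 14 │  9 │  4 │   
├────┼────┼────┼────┤   
│  5 │ 15 │ 11 │ 12 │   
└────┴────┴────┴────┘   
Moves: 5                
                        
                        
                        


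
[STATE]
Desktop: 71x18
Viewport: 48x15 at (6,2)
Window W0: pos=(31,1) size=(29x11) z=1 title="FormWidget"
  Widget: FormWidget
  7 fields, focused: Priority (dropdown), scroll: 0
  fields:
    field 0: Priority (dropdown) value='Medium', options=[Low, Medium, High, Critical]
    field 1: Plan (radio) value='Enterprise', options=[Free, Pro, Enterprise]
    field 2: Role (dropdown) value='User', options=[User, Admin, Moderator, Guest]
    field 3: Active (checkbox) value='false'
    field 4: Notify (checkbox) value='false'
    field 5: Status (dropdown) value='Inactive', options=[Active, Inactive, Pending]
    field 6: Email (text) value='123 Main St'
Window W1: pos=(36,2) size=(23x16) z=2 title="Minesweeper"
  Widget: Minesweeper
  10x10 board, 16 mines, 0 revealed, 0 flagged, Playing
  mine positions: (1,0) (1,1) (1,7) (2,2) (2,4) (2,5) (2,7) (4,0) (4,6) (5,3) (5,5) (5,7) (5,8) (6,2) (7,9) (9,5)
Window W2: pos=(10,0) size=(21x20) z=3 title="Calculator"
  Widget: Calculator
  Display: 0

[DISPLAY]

    ┠───────────────────┨┃ For┏━━━━━━━━━━━━━━━━━
    ┃                  0┃┠────┃ Minesweeper     
    ┃┌───┬───┬───┬───┐  ┃┃> Pr┠─────────────────
    ┃│ 7 │ 8 │ 9 │ ÷ │  ┃┃  Pl┃■■■■■■■■■■       
    ┃├───┼───┼───┼───┤  ┃┃  Ro┃■■■■■■■■■■       
    ┃│ 4 │ 5 │ 6 │ × │  ┃┃  Ac┃■■■■■■■■■■       
    ┃├───┼───┼───┼───┤  ┃┃  No┃■■■■■■■■■■       
    ┃│ 1 │ 2 │ 3 │ - │  ┃┃  St┃■■■■■■■■■■       
    ┃├───┼───┼───┼───┤  ┃┃  Em┃■■■■■■■■■■       
    ┃│ 0 │ . │ = │ + │  ┃┗━━━━┃■■■■■■■■■■       
    ┃├───┼───┼───┼───┤  ┃     ┃■■■■■■■■■■       
    ┃│ C │ MC│ MR│ M+│  ┃     ┃■■■■■■■■■■       
    ┃└───┴───┴───┴───┘  ┃     ┃■■■■■■■■■■       
    ┃                   ┃     ┃                 
    ┃                   ┃     ┃                 


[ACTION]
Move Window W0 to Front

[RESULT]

    ┠───────────────────┨┃ FormWidget           
    ┃                  0┃┠──────────────────────
    ┃┌───┬───┬───┬───┐  ┃┃> Priority:   [Medium 
    ┃│ 7 │ 8 │ 9 │ ÷ │  ┃┃  Plan:       ( ) Free
    ┃├───┼───┼───┼───┤  ┃┃  Role:       [User   
    ┃│ 4 │ 5 │ 6 │ × │  ┃┃  Active:     [ ]     
    ┃├───┼───┼───┼───┤  ┃┃  Notify:     [ ]     
    ┃│ 1 │ 2 │ 3 │ - │  ┃┃  Status:     [Inactiv
    ┃├───┼───┼───┼───┤  ┃┃  Email:      [123 Mai
    ┃│ 0 │ . │ = │ + │  ┃┗━━━━━━━━━━━━━━━━━━━━━━
    ┃├───┼───┼───┼───┤  ┃     ┃■■■■■■■■■■       
    ┃│ C │ MC│ MR│ M+│  ┃     ┃■■■■■■■■■■       
    ┃└───┴───┴───┴───┘  ┃     ┃■■■■■■■■■■       
    ┃                   ┃     ┃                 
    ┃                   ┃     ┃                 


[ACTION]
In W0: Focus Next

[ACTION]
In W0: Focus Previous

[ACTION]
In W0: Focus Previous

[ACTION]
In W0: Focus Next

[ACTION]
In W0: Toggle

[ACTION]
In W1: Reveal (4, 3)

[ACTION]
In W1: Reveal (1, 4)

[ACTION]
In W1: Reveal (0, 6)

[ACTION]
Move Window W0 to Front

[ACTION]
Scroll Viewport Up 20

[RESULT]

    ┏━━━━━━━━━━━━━━━━━━━┓                       
    ┃ Calculator        ┃┏━━━━━━━━━━━━━━━━━━━━━━
    ┠───────────────────┨┃ FormWidget           
    ┃                  0┃┠──────────────────────
    ┃┌───┬───┬───┬───┐  ┃┃> Priority:   [Medium 
    ┃│ 7 │ 8 │ 9 │ ÷ │  ┃┃  Plan:       ( ) Free
    ┃├───┼───┼───┼───┤  ┃┃  Role:       [User   
    ┃│ 4 │ 5 │ 6 │ × │  ┃┃  Active:     [ ]     
    ┃├───┼───┼───┼───┤  ┃┃  Notify:     [ ]     
    ┃│ 1 │ 2 │ 3 │ - │  ┃┃  Status:     [Inactiv
    ┃├───┼───┼───┼───┤  ┃┃  Email:      [123 Mai
    ┃│ 0 │ . │ = │ + │  ┃┗━━━━━━━━━━━━━━━━━━━━━━
    ┃├───┼───┼───┼───┤  ┃     ┃■■■■■■■■■■       
    ┃│ C │ MC│ MR│ M+│  ┃     ┃■■■■■■■■■■       
    ┃└───┴───┴───┴───┘  ┃     ┃■■■■■■■■■■       


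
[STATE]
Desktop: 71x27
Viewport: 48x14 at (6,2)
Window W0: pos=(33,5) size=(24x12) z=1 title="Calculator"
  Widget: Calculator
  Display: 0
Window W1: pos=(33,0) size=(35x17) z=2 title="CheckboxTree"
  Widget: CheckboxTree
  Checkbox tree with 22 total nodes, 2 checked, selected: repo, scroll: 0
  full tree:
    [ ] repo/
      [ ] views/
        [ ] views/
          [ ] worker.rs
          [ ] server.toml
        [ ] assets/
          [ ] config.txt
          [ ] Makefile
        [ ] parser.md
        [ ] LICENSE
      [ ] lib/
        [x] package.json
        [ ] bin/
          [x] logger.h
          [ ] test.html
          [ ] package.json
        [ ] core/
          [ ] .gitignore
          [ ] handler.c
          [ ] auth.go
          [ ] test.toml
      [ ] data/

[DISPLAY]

                           ┠────────────────────
                           ┃>[-] repo/          
                           ┃   [ ] views/       
                           ┃     [ ] views/     
                           ┃       [ ] worker.rs
                           ┃       [ ] server.to
                           ┃     [ ] assets/    
                           ┃       [ ] config.tx
                           ┃       [ ] Makefile 
                           ┃     [ ] parser.md  
                           ┃     [ ] LICENSE    
                           ┃   [-] lib/         
                           ┃     [x] package.jso
                           ┃     [-] bin/       


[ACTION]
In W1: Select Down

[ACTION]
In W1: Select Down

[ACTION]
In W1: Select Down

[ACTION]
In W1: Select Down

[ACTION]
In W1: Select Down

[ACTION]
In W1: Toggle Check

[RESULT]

                           ┠────────────────────
                           ┃ [-] repo/          
                           ┃   [-] views/       
                           ┃     [ ] views/     
                           ┃       [ ] worker.rs
                           ┃       [ ] server.to
                           ┃>    [x] assets/    
                           ┃       [x] config.tx
                           ┃       [x] Makefile 
                           ┃     [ ] parser.md  
                           ┃     [ ] LICENSE    
                           ┃   [-] lib/         
                           ┃     [x] package.jso
                           ┃     [-] bin/       


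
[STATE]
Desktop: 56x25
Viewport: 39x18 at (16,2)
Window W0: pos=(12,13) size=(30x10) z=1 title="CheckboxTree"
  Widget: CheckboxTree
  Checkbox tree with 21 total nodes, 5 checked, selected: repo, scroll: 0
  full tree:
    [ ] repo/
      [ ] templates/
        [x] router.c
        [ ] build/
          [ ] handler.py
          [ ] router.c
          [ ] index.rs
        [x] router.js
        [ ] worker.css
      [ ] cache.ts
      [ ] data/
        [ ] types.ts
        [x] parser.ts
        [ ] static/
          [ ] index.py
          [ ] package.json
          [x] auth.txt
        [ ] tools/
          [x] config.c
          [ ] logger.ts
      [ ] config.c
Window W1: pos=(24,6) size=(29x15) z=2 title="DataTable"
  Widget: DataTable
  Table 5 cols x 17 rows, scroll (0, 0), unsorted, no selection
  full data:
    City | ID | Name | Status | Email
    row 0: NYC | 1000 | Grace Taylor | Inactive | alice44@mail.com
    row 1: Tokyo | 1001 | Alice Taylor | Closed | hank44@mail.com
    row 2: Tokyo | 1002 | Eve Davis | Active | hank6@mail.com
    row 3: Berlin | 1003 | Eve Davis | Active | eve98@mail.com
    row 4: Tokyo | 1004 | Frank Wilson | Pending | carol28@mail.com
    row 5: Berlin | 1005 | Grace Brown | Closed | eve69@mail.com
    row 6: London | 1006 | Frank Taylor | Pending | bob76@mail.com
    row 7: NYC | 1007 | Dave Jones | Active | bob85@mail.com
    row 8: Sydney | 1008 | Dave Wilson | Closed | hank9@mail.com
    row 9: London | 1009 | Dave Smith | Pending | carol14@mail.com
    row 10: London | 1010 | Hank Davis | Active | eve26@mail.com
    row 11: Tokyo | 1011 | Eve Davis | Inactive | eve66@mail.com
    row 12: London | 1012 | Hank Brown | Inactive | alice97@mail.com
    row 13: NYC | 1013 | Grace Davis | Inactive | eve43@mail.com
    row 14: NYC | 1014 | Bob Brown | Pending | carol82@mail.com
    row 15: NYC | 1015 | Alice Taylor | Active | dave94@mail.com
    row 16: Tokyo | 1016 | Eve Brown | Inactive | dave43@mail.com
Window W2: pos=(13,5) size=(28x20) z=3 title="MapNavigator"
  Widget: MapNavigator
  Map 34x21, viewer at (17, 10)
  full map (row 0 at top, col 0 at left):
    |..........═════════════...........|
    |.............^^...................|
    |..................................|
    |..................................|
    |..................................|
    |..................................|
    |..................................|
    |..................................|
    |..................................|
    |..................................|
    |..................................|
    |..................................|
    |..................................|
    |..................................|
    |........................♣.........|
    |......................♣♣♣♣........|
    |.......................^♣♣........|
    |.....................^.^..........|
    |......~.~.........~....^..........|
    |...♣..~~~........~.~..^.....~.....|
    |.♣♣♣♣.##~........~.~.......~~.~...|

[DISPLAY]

                                       
                                       
                                       
━━━━━━━━━━━━━━━━━━━━━━━━┓              
apNavigator             ┃━━━━━━━━━━━┓  
────────────────────────┨           ┃  
........................┃───────────┨  
........................┃        │St┃  
........................┃────────┼──┃  
........................┃e Taylor│In┃  
........................┃e Taylor│Cl┃  
........................┃Davis   │Ac┃  
........................┃Davis   │Ac┃  
........................┃k Wilson│Pe┃  
...........@............┃e Brown │Cl┃  
........................┃k Taylor│Pe┃  
........................┃ Jones  │Ac┃  
........................┃ Wilson │Cl┃  


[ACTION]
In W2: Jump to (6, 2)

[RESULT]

                                       
                                       
                                       
━━━━━━━━━━━━━━━━━━━━━━━━┓              
apNavigator             ┃━━━━━━━━━━━┓  
────────────────────────┨           ┃  
                        ┃───────────┨  
                        ┃        │St┃  
                        ┃────────┼──┃  
                        ┃e Taylor│In┃  
                        ┃e Taylor│Cl┃  
                        ┃Davis   │Ac┃  
     ..........═════════┃Davis   │Ac┃  
     .............^^....┃k Wilson│Pe┃  
     ......@............┃e Brown │Cl┃  
     ...................┃k Taylor│Pe┃  
     ...................┃ Jones  │Ac┃  
     ...................┃ Wilson │Cl┃  


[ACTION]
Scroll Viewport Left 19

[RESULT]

                                       
                                       
                                       
             ┏━━━━━━━━━━━━━━━━━━━━━━━━━
             ┃ MapNavigator            
             ┠─────────────────────────
             ┃                         
             ┃                         
             ┃                         
             ┃                         
             ┃                         
            ┏┃                         
            ┃┃       ..........════════
            ┠┃       .............^^...
            ┃┃       ......@...........
            ┃┃       ..................
            ┃┃       ..................
            ┃┃       ..................


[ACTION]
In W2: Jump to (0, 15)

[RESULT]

                                       
                                       
                                       
             ┏━━━━━━━━━━━━━━━━━━━━━━━━━
             ┃ MapNavigator            
             ┠─────────────────────────
             ┃             ............
             ┃             ............
             ┃             ............
             ┃             ............
             ┃             ............
            ┏┃             ............
            ┃┃             ............
            ┠┃             ............
            ┃┃             @...........
            ┃┃             ............
            ┃┃             ............
            ┃┃             ......~.~...


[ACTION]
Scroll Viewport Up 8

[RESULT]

                                       
                                       
                                       
                                       
                                       
             ┏━━━━━━━━━━━━━━━━━━━━━━━━━
             ┃ MapNavigator            
             ┠─────────────────────────
             ┃             ............
             ┃             ............
             ┃             ............
             ┃             ............
             ┃             ............
            ┏┃             ............
            ┃┃             ............
            ┠┃             ............
            ┃┃             @...........
            ┃┃             ............


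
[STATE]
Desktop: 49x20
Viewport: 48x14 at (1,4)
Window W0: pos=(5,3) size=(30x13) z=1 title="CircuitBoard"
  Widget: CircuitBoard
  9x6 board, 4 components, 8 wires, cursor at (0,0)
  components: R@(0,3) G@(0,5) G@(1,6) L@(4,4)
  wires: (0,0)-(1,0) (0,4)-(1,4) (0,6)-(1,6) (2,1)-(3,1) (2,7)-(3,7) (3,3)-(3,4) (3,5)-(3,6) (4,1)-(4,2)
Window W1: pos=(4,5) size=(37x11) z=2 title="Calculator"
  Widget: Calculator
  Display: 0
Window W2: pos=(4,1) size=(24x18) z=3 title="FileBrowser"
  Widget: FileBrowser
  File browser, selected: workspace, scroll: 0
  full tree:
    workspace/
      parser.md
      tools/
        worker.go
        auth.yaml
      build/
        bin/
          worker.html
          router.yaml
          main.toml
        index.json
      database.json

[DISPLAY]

   ┃> [-] workspace/      ┃      ┃              
   ┃    parser.md         ┃━━━━━━━━━━━━┓        
   ┃    [+] tools/        ┃            ┃        
   ┃    [+] build/        ┃────────────┨        
   ┃    database.json     ┃           0┃        
   ┃                      ┃            ┃        
   ┃                      ┃            ┃        
   ┃                      ┃            ┃        
   ┃                      ┃            ┃        
   ┃                      ┃            ┃        
   ┃                      ┃            ┃        
   ┃                      ┃━━━━━━━━━━━━┛        
   ┃                      ┃                     
   ┃                      ┃                     


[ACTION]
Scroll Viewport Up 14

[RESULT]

                                                
   ┏━━━━━━━━━━━━━━━━━━━━━━┓                     
   ┃ FileBrowser          ┃                     
   ┠──────────────────────┨━━━━━━┓              
   ┃> [-] workspace/      ┃      ┃              
   ┃    parser.md         ┃━━━━━━━━━━━━┓        
   ┃    [+] tools/        ┃            ┃        
   ┃    [+] build/        ┃────────────┨        
   ┃    database.json     ┃           0┃        
   ┃                      ┃            ┃        
   ┃                      ┃            ┃        
   ┃                      ┃            ┃        
   ┃                      ┃            ┃        
   ┃                      ┃            ┃        


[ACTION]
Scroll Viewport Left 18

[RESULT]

                                                
    ┏━━━━━━━━━━━━━━━━━━━━━━┓                    
    ┃ FileBrowser          ┃                    
    ┠──────────────────────┨━━━━━━┓             
    ┃> [-] workspace/      ┃      ┃             
    ┃    parser.md         ┃━━━━━━━━━━━━┓       
    ┃    [+] tools/        ┃            ┃       
    ┃    [+] build/        ┃────────────┨       
    ┃    database.json     ┃           0┃       
    ┃                      ┃            ┃       
    ┃                      ┃            ┃       
    ┃                      ┃            ┃       
    ┃                      ┃            ┃       
    ┃                      ┃            ┃       


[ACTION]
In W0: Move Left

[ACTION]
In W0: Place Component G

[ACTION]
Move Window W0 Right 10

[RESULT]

                                                
    ┏━━━━━━━━━━━━━━━━━━━━━━┓                    
    ┃ FileBrowser          ┃                    
    ┠──────────────────────┨━━━━━━━━━━━━━━━━┓   
    ┃> [-] workspace/      ┃d               ┃   
    ┃    parser.md         ┃━━━━━━━━━━━━┓───┨   
    ┃    [+] tools/        ┃            ┃   ┃   
    ┃    [+] build/        ┃────────────┨   ┃   
    ┃    database.json     ┃           0┃   ┃   
    ┃                      ┃            ┃   ┃   
    ┃                      ┃            ┃   ┃   
    ┃                      ┃            ┃   ┃   
    ┃                      ┃            ┃   ┃   
    ┃                      ┃            ┃ ─ ┃   


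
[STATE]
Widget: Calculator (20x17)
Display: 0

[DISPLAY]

                   0
┌───┬───┬───┬───┐   
│ 7 │ 8 │ 9 │ ÷ │   
├───┼───┼───┼───┤   
│ 4 │ 5 │ 6 │ × │   
├───┼───┼───┼───┤   
│ 1 │ 2 │ 3 │ - │   
├───┼───┼───┼───┤   
│ 0 │ . │ = │ + │   
├───┼───┼───┼───┤   
│ C │ MC│ MR│ M+│   
└───┴───┴───┴───┘   
                    
                    
                    
                    
                    


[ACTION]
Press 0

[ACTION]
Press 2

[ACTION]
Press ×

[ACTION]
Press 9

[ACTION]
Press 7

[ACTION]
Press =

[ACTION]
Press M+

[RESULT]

                 194
┌───┬───┬───┬───┐   
│ 7 │ 8 │ 9 │ ÷ │   
├───┼───┼───┼───┤   
│ 4 │ 5 │ 6 │ × │   
├───┼───┼───┼───┤   
│ 1 │ 2 │ 3 │ - │   
├───┼───┼───┼───┤   
│ 0 │ . │ = │ + │   
├───┼───┼───┼───┤   
│ C │ MC│ MR│ M+│   
└───┴───┴───┴───┘   
                    
                    
                    
                    
                    


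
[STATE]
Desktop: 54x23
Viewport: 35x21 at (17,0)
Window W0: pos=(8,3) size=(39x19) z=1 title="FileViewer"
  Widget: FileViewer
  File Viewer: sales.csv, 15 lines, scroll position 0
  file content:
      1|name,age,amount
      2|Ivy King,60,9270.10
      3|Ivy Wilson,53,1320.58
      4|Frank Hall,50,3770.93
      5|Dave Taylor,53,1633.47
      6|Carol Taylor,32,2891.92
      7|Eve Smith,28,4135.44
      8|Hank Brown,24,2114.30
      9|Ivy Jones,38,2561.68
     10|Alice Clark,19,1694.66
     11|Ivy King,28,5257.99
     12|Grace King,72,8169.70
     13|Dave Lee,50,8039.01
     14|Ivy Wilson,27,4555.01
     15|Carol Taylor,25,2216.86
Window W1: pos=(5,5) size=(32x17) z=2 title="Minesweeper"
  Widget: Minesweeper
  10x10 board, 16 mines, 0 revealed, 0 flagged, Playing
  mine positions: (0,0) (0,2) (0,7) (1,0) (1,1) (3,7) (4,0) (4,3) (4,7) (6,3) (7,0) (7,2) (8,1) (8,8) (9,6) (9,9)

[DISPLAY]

                                   
                                   
                                   
━━━━━━━━━━━━━━━━━━━━━━━━━━━━━┓     
wer                          ┃     
━━━━━━━━━━━━━━━━━━━┓─────────┨     
r                  ┃        ▲┃     
───────────────────┨        █┃     
                   ┃        ░┃     
                   ┃        ░┃     
                   ┃        ░┃     
                   ┃        ░┃     
                   ┃        ░┃     
                   ┃        ░┃     
                   ┃        ░┃     
                   ┃        ░┃     
                   ┃        ░┃     
                   ┃        ░┃     
                   ┃        ░┃     
                   ┃        ░┃     
                   ┃        ▼┃     


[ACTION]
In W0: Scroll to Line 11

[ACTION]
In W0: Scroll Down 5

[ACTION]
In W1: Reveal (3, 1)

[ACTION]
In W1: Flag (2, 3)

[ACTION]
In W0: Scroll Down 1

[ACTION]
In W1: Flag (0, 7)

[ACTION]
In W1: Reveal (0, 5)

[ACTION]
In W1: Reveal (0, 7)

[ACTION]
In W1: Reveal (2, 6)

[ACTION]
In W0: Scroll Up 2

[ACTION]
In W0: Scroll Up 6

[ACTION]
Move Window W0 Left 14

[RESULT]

                                   
                                   
                                   
━━━━━━━━━━━━━━━━━━━━━┓             
                     ┃             
━━━━━━━━━━━━━━━━━━━┓─┨             
r                  ┃▲┃             
───────────────────┨█┃             
                   ┃░┃             
                   ┃░┃             
                   ┃░┃             
                   ┃░┃             
                   ┃░┃             
                   ┃░┃             
                   ┃░┃             
                   ┃░┃             
                   ┃░┃             
                   ┃░┃             
                   ┃░┃             
                   ┃░┃             
                   ┃▼┃             


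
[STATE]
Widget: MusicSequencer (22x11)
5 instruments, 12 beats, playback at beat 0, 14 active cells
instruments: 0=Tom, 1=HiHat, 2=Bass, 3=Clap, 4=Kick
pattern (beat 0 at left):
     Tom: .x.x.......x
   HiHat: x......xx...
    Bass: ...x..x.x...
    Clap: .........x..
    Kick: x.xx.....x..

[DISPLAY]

      ▼12345678901    
   Tom·█·█·······█    
 HiHat█······██···    
  Bass···█··█·█···    
  Clap·········█··    
  Kick█·██·····█··    
                      
                      
                      
                      
                      


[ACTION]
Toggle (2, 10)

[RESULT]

      ▼12345678901    
   Tom·█·█·······█    
 HiHat█······██···    
  Bass···█··█·█·█·    
  Clap·········█··    
  Kick█·██·····█··    
                      
                      
                      
                      
                      


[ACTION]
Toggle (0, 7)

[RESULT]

      ▼12345678901    
   Tom·█·█···█···█    
 HiHat█······██···    
  Bass···█··█·█·█·    
  Clap·········█··    
  Kick█·██·····█··    
                      
                      
                      
                      
                      


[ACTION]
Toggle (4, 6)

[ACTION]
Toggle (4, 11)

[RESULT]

      ▼12345678901    
   Tom·█·█···█···█    
 HiHat█······██···    
  Bass···█··█·█·█·    
  Clap·········█··    
  Kick█·██··█··█·█    
                      
                      
                      
                      
                      


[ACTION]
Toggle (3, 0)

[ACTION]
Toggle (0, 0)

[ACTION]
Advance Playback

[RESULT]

      0▼2345678901    
   Tom██·█···█···█    
 HiHat█······██···    
  Bass···█··█·█·█·    
  Clap█········█··    
  Kick█·██··█··█·█    
                      
                      
                      
                      
                      


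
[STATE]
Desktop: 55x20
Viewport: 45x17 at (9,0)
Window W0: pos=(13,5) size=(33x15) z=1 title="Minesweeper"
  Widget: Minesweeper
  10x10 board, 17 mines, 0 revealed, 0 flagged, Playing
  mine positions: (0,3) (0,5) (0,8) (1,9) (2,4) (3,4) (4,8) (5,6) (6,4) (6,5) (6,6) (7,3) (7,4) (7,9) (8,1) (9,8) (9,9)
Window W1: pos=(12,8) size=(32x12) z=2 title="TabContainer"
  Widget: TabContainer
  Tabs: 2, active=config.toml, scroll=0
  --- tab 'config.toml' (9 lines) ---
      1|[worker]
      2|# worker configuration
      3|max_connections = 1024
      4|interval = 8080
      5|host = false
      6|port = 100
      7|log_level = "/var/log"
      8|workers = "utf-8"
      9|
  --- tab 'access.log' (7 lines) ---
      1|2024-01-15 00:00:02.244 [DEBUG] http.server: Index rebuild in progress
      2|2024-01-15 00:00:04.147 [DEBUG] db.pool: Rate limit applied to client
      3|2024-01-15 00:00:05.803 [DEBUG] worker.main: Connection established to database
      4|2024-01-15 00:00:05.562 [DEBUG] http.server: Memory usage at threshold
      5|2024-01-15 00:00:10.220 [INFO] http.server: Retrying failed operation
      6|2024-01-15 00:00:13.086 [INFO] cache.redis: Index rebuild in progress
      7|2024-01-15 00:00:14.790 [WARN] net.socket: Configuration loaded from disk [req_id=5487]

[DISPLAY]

                                             
                                             
                                             
                                             
                                             
    ┏━━━━━━━━━━━━━━━━━━━━━━━━━━━━━━━┓        
    ┃ Minesweeper                   ┃        
    ┠───────────────────────────────┨        
   ┏━━━━━━━━━━━━━━━━━━━━━━━━━━━━━━┓ ┃        
   ┃ TabContainer                 ┃ ┃        
   ┠──────────────────────────────┨ ┃        
   ┃[config.toml]│ access.log     ┃ ┃        
   ┃──────────────────────────────┃ ┃        
   ┃[worker]                      ┃ ┃        
   ┃# worker configuration        ┃ ┃        
   ┃max_connections = 1024        ┃ ┃        
   ┃interval = 8080               ┃ ┃        


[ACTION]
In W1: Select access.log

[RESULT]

                                             
                                             
                                             
                                             
                                             
    ┏━━━━━━━━━━━━━━━━━━━━━━━━━━━━━━━┓        
    ┃ Minesweeper                   ┃        
    ┠───────────────────────────────┨        
   ┏━━━━━━━━━━━━━━━━━━━━━━━━━━━━━━┓ ┃        
   ┃ TabContainer                 ┃ ┃        
   ┠──────────────────────────────┨ ┃        
   ┃ config.toml │[access.log]    ┃ ┃        
   ┃──────────────────────────────┃ ┃        
   ┃2024-01-15 00:00:02.244 [DEBUG┃ ┃        
   ┃2024-01-15 00:00:04.147 [DEBUG┃ ┃        
   ┃2024-01-15 00:00:05.803 [DEBUG┃ ┃        
   ┃2024-01-15 00:00:05.562 [DEBUG┃ ┃        


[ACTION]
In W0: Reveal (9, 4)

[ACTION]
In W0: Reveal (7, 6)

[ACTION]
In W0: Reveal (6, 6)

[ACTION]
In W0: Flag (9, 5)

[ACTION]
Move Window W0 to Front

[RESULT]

                                             
                                             
                                             
                                             
                                             
    ┏━━━━━━━━━━━━━━━━━━━━━━━━━━━━━━━┓        
    ┃ Minesweeper                   ┃        
    ┠───────────────────────────────┨        
   ┏┃■■■✹■✹■■✹■                     ┃        
   ┃┃■■■■■■■■■✹                     ┃        
   ┠┃■■■■✹■■■■■                     ┃        
   ┃┃■■■■✹■■■■■                     ┃        
   ┃┃■■■■■■■■✹■                     ┃        
   ┃┃■■■■■■✹■■■                     ┃        
   ┃┃■■■■✹✹✹■■■                     ┃        
   ┃┃■■■✹✹421■✹                     ┃        
   ┃┃■✹2221 1■■                     ┃        
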